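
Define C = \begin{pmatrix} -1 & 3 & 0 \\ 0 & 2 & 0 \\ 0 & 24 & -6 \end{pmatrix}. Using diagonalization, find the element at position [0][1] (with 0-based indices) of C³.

9

Characteristic polynomial: s^3 + 5s^2 - 8s - 12 = (s - 2)(s + 1)(s + 6), so the eigenvalues are -6, -1, 2.
s=-1: eigenvector (1, 0, 0).
s=2: eigenvector (1, 1, 3).
s=-6: eigenvector (0, 0, 1).
P = [[1, 1, 0], [0, 1, 0], [0, 3, 1]], D = diag(-1, 2, -6), P⁻¹ = [[1, -1, 0], [0, 1, 0], [0, -3, 1]].
C³ = P·diag(-1, 8, -216)·P⁻¹ = [[-1, 9, 0], [0, 8, 0], [0, 672, -216]].
The requested entry is 9.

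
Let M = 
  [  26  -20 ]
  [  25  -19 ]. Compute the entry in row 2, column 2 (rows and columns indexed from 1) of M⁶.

Characteristic polynomial: r^2 - 7r + 6 = (r - 6)(r - 1), so the eigenvalues are 1, 6.
r=6: eigenvector (1, 1).
r=1: eigenvector (4, 5).
P = [[1, 4], [1, 5]], D = diag(6, 1), P⁻¹ = [[5, -4], [-1, 1]].
M⁶ = P·diag(46656, 1)·P⁻¹ = [[233276, -186620], [233275, -186619]].
The requested entry is -186619.

-186619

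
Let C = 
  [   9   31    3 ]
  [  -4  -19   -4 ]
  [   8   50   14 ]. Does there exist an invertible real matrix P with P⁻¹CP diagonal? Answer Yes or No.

Characteristic polynomial: p(t) = t^3 - 4t^2 - 11t - 6 = (t - 6)(t + 1)^2.
t = -1 has algebraic multiplicity 2; rank(C + 1I) = 2, so geometric multiplicity = 1.
Geometric multiplicity < algebraic multiplicity, so C is not diagonalizable.

No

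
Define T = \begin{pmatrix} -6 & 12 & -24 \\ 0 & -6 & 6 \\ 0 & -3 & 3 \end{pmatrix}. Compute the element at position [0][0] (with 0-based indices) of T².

36

Characteristic polynomial: λ^3 + 9λ^2 + 18λ = λ(λ + 3)(λ + 6), so the eigenvalues are -6, -3, 0.
λ=-6: eigenvector (1, 0, 0).
λ=0: eigenvector (-2, 1, 1).
λ=-3: eigenvector (0, -2, -1).
P = [[1, -2, 0], [0, 1, -2], [0, 1, -1]], D = diag(-6, 0, -3), P⁻¹ = [[1, -2, 4], [0, -1, 2], [0, -1, 1]].
T² = P·diag(36, 0, 9)·P⁻¹ = [[36, -72, 144], [0, 18, -18], [0, 9, -9]].
The requested entry is 36.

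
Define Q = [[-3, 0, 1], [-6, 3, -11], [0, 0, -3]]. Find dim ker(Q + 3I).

1

Q + 3I = [[0, 0, 1], [-6, 6, -11], [0, 0, 0]].
This matrix has rank 2, so its null space has dimension 3 − 2 = 1.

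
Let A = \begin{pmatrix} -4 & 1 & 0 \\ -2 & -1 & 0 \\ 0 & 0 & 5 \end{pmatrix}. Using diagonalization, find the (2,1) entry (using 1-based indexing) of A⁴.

Characteristic polynomial: λ^3 - 19λ - 30 = (λ - 5)(λ + 2)(λ + 3), so the eigenvalues are -3, -2, 5.
λ=-2: eigenvector (1, 2, 0).
λ=-3: eigenvector (1, 1, 0).
λ=5: eigenvector (0, 0, 1).
P = [[1, 1, 0], [2, 1, 0], [0, 0, 1]], D = diag(-2, -3, 5), P⁻¹ = [[-1, 1, 0], [2, -1, 0], [0, 0, 1]].
A⁴ = P·diag(16, 81, 625)·P⁻¹ = [[146, -65, 0], [130, -49, 0], [0, 0, 625]].
The requested entry is 130.

130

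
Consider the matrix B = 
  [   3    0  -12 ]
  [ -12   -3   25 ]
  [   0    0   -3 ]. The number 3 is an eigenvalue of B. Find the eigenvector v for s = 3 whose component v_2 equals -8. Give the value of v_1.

B − 3I = [[0, 0, -12], [-12, -6, 25], [0, 0, -6]].
Solving (B − 3I)v = 0 gives the eigenspace spanned by (4, -8, 0).
With v_2 = -8, v = (4, -8, 0), so v_1 = 4.

4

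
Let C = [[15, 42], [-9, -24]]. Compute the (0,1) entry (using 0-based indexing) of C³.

Characteristic polynomial: μ^2 + 9μ + 18 = (μ + 3)(μ + 6), so the eigenvalues are -6, -3.
μ=-6: eigenvector (-2, 1).
μ=-3: eigenvector (7, -3).
P = [[-2, 7], [1, -3]], D = diag(-6, -3), P⁻¹ = [[3, 7], [1, 2]].
C³ = P·diag(-216, -27)·P⁻¹ = [[1107, 2646], [-567, -1350]].
The requested entry is 2646.

2646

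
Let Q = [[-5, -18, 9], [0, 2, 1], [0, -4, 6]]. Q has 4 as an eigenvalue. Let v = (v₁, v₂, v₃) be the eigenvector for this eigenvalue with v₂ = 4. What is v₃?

8

Q − 4I = [[-9, -18, 9], [0, -2, 1], [0, -4, 2]].
Solving (Q − 4I)v = 0 gives the eigenspace spanned by (0, 4, 8).
With v₂ = 4, v = (0, 4, 8), so v₃ = 8.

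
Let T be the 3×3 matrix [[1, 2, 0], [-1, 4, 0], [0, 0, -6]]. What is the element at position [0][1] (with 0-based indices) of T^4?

Characteristic polynomial: s^3 + s^2 - 24s + 36 = (s - 3)(s - 2)(s + 6), so the eigenvalues are -6, 2, 3.
s=3: eigenvector (1, 1, 0).
s=2: eigenvector (-2, -1, 0).
s=-6: eigenvector (0, 0, 1).
P = [[1, -2, 0], [1, -1, 0], [0, 0, 1]], D = diag(3, 2, -6), P⁻¹ = [[-1, 2, 0], [-1, 1, 0], [0, 0, 1]].
T⁴ = P·diag(81, 16, 1296)·P⁻¹ = [[-49, 130, 0], [-65, 146, 0], [0, 0, 1296]].
The requested entry is 130.

130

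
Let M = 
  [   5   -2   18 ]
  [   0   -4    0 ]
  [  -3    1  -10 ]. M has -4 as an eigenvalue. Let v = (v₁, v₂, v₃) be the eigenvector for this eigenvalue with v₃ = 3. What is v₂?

M + 4I = [[9, -2, 18], [0, 0, 0], [-3, 1, -6]].
Solving (M + 4I)v = 0 gives the eigenspace spanned by (-6, 0, 3).
With v₃ = 3, v = (-6, 0, 3), so v₂ = 0.

0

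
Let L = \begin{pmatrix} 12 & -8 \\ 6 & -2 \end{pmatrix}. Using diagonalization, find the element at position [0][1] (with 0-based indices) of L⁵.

Characteristic polynomial: r^2 - 10r + 24 = (r - 6)(r - 4), so the eigenvalues are 4, 6.
r=6: eigenvector (4, 3).
r=4: eigenvector (1, 1).
P = [[4, 1], [3, 1]], D = diag(6, 4), P⁻¹ = [[1, -1], [-3, 4]].
L⁵ = P·diag(7776, 1024)·P⁻¹ = [[28032, -27008], [20256, -19232]].
The requested entry is -27008.

-27008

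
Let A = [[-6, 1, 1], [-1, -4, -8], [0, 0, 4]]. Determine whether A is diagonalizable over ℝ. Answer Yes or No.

No

Characteristic polynomial: p(r) = r^3 + 6r^2 - 15r - 100 = (r - 4)(r + 5)^2.
r = -5 has algebraic multiplicity 2; rank(A + 5I) = 2, so geometric multiplicity = 1.
Geometric multiplicity < algebraic multiplicity, so A is not diagonalizable.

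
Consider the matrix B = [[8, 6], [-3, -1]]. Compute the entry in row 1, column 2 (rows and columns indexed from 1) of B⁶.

Characteristic polynomial: λ^2 - 7λ + 10 = (λ - 5)(λ - 2), so the eigenvalues are 2, 5.
λ=5: eigenvector (2, -1).
λ=2: eigenvector (1, -1).
P = [[2, 1], [-1, -1]], D = diag(5, 2), P⁻¹ = [[1, 1], [-1, -2]].
B⁶ = P·diag(15625, 64)·P⁻¹ = [[31186, 31122], [-15561, -15497]].
The requested entry is 31122.

31122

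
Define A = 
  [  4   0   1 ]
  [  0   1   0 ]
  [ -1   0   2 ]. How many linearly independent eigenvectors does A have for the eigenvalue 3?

1

A − 3I = [[1, 0, 1], [0, -2, 0], [-1, 0, -1]].
This matrix has rank 2, so its null space has dimension 3 − 2 = 1.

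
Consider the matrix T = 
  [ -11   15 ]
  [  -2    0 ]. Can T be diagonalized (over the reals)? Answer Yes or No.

Yes

Characteristic polynomial: p(λ) = λ^2 + 11λ + 30 = (λ + 5)(λ + 6).
All 2 eigenvalues are distinct, so T is diagonalizable.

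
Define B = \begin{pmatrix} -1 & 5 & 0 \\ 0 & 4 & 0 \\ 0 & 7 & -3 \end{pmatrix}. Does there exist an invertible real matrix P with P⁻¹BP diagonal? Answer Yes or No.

Yes

Characteristic polynomial: p(λ) = λ^3 - 13λ - 12 = (λ - 4)(λ + 1)(λ + 3).
All 3 eigenvalues are distinct, so B is diagonalizable.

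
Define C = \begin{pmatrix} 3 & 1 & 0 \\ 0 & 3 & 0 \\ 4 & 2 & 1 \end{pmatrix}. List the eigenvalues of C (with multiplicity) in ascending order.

1, 3, 3

Characteristic polynomial: p(t) = t^3 - 7t^2 + 15t - 9 = (t - 3)^2(t - 1).
Roots (with multiplicity): 1, 3, 3.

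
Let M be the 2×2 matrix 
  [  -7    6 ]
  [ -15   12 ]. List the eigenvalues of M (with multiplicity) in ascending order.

Characteristic polynomial: p(μ) = μ^2 - 5μ + 6 = (μ - 3)(μ - 2).
Roots (with multiplicity): 2, 3.

2, 3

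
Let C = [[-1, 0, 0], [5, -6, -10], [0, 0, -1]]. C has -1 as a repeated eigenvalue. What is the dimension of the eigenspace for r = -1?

2

C + 1I = [[0, 0, 0], [5, -5, -10], [0, 0, 0]].
This matrix has rank 1, so its null space has dimension 3 − 1 = 2.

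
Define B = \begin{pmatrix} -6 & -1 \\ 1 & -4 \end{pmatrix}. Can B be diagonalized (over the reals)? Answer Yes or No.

No

Characteristic polynomial: p(s) = s^2 + 10s + 25 = (s + 5)^2.
s = -5 has algebraic multiplicity 2; rank(B + 5I) = 1, so geometric multiplicity = 1.
Geometric multiplicity < algebraic multiplicity, so B is not diagonalizable.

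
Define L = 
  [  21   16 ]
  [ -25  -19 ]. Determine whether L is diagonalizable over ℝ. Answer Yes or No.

No

Characteristic polynomial: p(s) = s^2 - 2s + 1 = (s - 1)^2.
s = 1 has algebraic multiplicity 2; rank(L − 1I) = 1, so geometric multiplicity = 1.
Geometric multiplicity < algebraic multiplicity, so L is not diagonalizable.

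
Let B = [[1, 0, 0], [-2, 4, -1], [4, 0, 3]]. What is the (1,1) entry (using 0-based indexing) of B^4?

256

Characteristic polynomial: s^3 - 8s^2 + 19s - 12 = (s - 4)(s - 3)(s - 1), so the eigenvalues are 1, 3, 4.
s=1: eigenvector (1, 0, -2).
s=4: eigenvector (0, 1, 0).
s=3: eigenvector (0, 1, 1).
P = [[1, 0, 0], [0, 1, 1], [-2, 0, 1]], D = diag(1, 4, 3), P⁻¹ = [[1, 0, 0], [-2, 1, -1], [2, 0, 1]].
B⁴ = P·diag(1, 256, 81)·P⁻¹ = [[1, 0, 0], [-350, 256, -175], [160, 0, 81]].
The requested entry is 256.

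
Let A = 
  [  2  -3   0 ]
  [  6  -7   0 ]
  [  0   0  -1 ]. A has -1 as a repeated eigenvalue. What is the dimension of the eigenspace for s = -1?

A + 1I = [[3, -3, 0], [6, -6, 0], [0, 0, 0]].
This matrix has rank 1, so its null space has dimension 3 − 1 = 2.

2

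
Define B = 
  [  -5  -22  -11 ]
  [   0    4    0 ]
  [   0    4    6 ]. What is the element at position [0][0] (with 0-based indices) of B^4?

625

Characteristic polynomial: r^3 - 5r^2 - 26r + 120 = (r - 6)(r - 4)(r + 5), so the eigenvalues are -5, 4, 6.
r=-5: eigenvector (1, 0, 0).
r=4: eigenvector (0, 1, -2).
r=6: eigenvector (-1, 0, 1).
P = [[1, 0, -1], [0, 1, 0], [0, -2, 1]], D = diag(-5, 4, 6), P⁻¹ = [[1, 2, 1], [0, 1, 0], [0, 2, 1]].
B⁴ = P·diag(625, 256, 1296)·P⁻¹ = [[625, -1342, -671], [0, 256, 0], [0, 2080, 1296]].
The requested entry is 625.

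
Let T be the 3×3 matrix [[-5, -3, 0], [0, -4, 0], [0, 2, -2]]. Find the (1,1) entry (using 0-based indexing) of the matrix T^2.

16

Characteristic polynomial: μ^3 + 11μ^2 + 38μ + 40 = (μ + 2)(μ + 4)(μ + 5), so the eigenvalues are -5, -4, -2.
μ=-5: eigenvector (1, 0, 0).
μ=-4: eigenvector (-3, 1, -1).
μ=-2: eigenvector (0, 0, 1).
P = [[1, -3, 0], [0, 1, 0], [0, -1, 1]], D = diag(-5, -4, -2), P⁻¹ = [[1, 3, 0], [0, 1, 0], [0, 1, 1]].
T² = P·diag(25, 16, 4)·P⁻¹ = [[25, 27, 0], [0, 16, 0], [0, -12, 4]].
The requested entry is 16.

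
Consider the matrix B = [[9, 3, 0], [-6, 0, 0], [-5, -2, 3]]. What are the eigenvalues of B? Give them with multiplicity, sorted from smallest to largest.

3, 3, 6

Characteristic polynomial: p(s) = s^3 - 12s^2 + 45s - 54 = (s - 6)(s - 3)^2.
Roots (with multiplicity): 3, 3, 6.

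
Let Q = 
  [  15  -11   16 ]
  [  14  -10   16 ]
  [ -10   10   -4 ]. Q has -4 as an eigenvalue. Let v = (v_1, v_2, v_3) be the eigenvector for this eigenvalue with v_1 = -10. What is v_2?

-10

Q + 4I = [[19, -11, 16], [14, -6, 16], [-10, 10, 0]].
Solving (Q + 4I)v = 0 gives the eigenspace spanned by (-10, -10, 5).
With v_1 = -10, v = (-10, -10, 5), so v_2 = -10.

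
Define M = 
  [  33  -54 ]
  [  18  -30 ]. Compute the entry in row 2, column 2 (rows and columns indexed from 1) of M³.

Characteristic polynomial: λ^2 - 3λ - 18 = (λ - 6)(λ + 3), so the eigenvalues are -3, 6.
λ=-3: eigenvector (-3, -2).
λ=6: eigenvector (2, 1).
P = [[-3, 2], [-2, 1]], D = diag(-3, 6), P⁻¹ = [[1, -2], [2, -3]].
M³ = P·diag(-27, 216)·P⁻¹ = [[945, -1458], [486, -756]].
The requested entry is -756.

-756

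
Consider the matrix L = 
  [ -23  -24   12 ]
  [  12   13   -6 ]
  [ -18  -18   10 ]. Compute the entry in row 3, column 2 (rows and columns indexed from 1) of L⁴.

90

Characteristic polynomial: s^3 - 3s + 2 = (s - 1)^2(s + 2), so the eigenvalues are -2, 1, 1.
s=1: eigenvector (1, 0, 2).
s=1: eigenvector (-2, 1, -2).
s=-2: eigenvector (-4, 2, -3).
P = [[1, -2, -4], [0, 1, 2], [2, -2, -3]], D = diag(1, 1, -2), P⁻¹ = [[1, 2, 0], [4, 5, -2], [-2, -2, 1]].
L⁴ = P·diag(1, 1, 16)·P⁻¹ = [[121, 120, -60], [-60, -59, 30], [90, 90, -44]].
The requested entry is 90.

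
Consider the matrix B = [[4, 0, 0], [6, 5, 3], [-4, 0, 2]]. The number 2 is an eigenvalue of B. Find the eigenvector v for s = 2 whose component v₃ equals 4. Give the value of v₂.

B − 2I = [[2, 0, 0], [6, 3, 3], [-4, 0, 0]].
Solving (B − 2I)v = 0 gives the eigenspace spanned by (0, -4, 4).
With v₃ = 4, v = (0, -4, 4), so v₂ = -4.

-4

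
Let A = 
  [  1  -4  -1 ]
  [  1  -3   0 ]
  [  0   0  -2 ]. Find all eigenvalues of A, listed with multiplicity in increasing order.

-2, -1, -1

Characteristic polynomial: p(μ) = μ^3 + 4μ^2 + 5μ + 2 = (μ + 1)^2(μ + 2).
Roots (with multiplicity): -2, -1, -1.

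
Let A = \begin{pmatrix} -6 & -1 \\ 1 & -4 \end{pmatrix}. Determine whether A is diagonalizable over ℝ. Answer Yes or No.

Characteristic polynomial: p(λ) = λ^2 + 10λ + 25 = (λ + 5)^2.
λ = -5 has algebraic multiplicity 2; rank(A + 5I) = 1, so geometric multiplicity = 1.
Geometric multiplicity < algebraic multiplicity, so A is not diagonalizable.

No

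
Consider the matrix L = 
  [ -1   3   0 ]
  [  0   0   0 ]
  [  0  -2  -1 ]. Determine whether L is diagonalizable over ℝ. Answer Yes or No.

Yes

Characteristic polynomial: p(t) = t^3 + 2t^2 + t = t(t + 1)^2.
t = -1 has algebraic multiplicity 2; rank(L + 1I) = 1, so geometric multiplicity = 2.
Every eigenvalue has geometric = algebraic multiplicity, so L is diagonalizable.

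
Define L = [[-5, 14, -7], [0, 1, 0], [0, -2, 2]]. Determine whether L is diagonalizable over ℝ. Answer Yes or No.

Characteristic polynomial: p(r) = r^3 + 2r^2 - 13r + 10 = (r - 2)(r - 1)(r + 5).
All 3 eigenvalues are distinct, so L is diagonalizable.

Yes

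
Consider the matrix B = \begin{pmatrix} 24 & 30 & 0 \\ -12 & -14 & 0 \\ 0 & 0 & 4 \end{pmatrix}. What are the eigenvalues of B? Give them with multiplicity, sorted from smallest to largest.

Characteristic polynomial: p(r) = r^3 - 14r^2 + 64r - 96 = (r - 6)(r - 4)^2.
Roots (with multiplicity): 4, 4, 6.

4, 4, 6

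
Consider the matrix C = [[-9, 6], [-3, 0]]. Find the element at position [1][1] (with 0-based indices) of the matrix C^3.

162

Characteristic polynomial: λ^2 + 9λ + 18 = (λ + 3)(λ + 6), so the eigenvalues are -6, -3.
λ=-6: eigenvector (-2, -1).
λ=-3: eigenvector (1, 1).
P = [[-2, 1], [-1, 1]], D = diag(-6, -3), P⁻¹ = [[-1, 1], [-1, 2]].
C³ = P·diag(-216, -27)·P⁻¹ = [[-405, 378], [-189, 162]].
The requested entry is 162.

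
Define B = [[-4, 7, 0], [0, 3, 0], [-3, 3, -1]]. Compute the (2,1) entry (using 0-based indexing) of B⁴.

-255

Characteristic polynomial: μ^3 + 2μ^2 - 11μ - 12 = (μ - 3)(μ + 1)(μ + 4), so the eigenvalues are -4, -1, 3.
μ=3: eigenvector (1, 1, 0).
μ=-4: eigenvector (1, 0, 1).
μ=-1: eigenvector (0, 0, 1).
P = [[1, 1, 0], [1, 0, 0], [0, 1, 1]], D = diag(3, -4, -1), P⁻¹ = [[0, 1, 0], [1, -1, 0], [-1, 1, 1]].
B⁴ = P·diag(81, 256, 1)·P⁻¹ = [[256, -175, 0], [0, 81, 0], [255, -255, 1]].
The requested entry is -255.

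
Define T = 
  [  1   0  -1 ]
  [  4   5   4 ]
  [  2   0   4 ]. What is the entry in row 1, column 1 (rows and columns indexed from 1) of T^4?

-49

Characteristic polynomial: μ^3 - 10μ^2 + 31μ - 30 = (μ - 5)(μ - 3)(μ - 2), so the eigenvalues are 2, 3, 5.
μ=3: eigenvector (-1, -2, 2).
μ=5: eigenvector (0, 1, 0).
μ=2: eigenvector (1, 0, -1).
P = [[-1, 0, 1], [-2, 1, 0], [2, 0, -1]], D = diag(3, 5, 2), P⁻¹ = [[1, 0, 1], [2, 1, 2], [2, 0, 1]].
T⁴ = P·diag(81, 625, 16)·P⁻¹ = [[-49, 0, -65], [1088, 625, 1088], [130, 0, 146]].
The requested entry is -49.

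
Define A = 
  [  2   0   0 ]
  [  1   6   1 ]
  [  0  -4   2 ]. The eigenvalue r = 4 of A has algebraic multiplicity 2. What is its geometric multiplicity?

A − 4I = [[-2, 0, 0], [1, 2, 1], [0, -4, -2]].
This matrix has rank 2, so its null space has dimension 3 − 2 = 1.

1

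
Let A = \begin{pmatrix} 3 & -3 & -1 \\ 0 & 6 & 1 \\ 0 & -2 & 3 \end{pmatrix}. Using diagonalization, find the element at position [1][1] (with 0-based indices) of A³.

186

Characteristic polynomial: t^3 - 12t^2 + 47t - 60 = (t - 5)(t - 4)(t - 3), so the eigenvalues are 3, 4, 5.
t=3: eigenvector (1, 0, 0).
t=4: eigenvector (1, -1, 2).
t=5: eigenvector (1, -1, 1).
P = [[1, 1, 1], [0, -1, -1], [0, 2, 1]], D = diag(3, 4, 5), P⁻¹ = [[1, 1, 0], [0, 1, 1], [0, -2, -1]].
A³ = P·diag(27, 64, 125)·P⁻¹ = [[27, -159, -61], [0, 186, 61], [0, -122, 3]].
The requested entry is 186.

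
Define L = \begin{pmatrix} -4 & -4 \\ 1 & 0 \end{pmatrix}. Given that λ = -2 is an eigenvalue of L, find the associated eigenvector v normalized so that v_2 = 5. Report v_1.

-10

L + 2I = [[-2, -4], [1, 2]].
Solving (L + 2I)v = 0 gives the eigenspace spanned by (-10, 5).
With v_2 = 5, v = (-10, 5), so v_1 = -10.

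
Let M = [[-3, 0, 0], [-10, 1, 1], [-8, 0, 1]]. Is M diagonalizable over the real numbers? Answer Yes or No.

Characteristic polynomial: p(s) = s^3 + s^2 - 5s + 3 = (s - 1)^2(s + 3).
s = 1 has algebraic multiplicity 2; rank(M − 1I) = 2, so geometric multiplicity = 1.
Geometric multiplicity < algebraic multiplicity, so M is not diagonalizable.

No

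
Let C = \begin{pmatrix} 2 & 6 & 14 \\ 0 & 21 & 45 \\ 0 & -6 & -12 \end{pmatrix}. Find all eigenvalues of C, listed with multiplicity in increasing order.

Characteristic polynomial: p(μ) = μ^3 - 11μ^2 + 36μ - 36 = (μ - 6)(μ - 3)(μ - 2).
Roots (with multiplicity): 2, 3, 6.

2, 3, 6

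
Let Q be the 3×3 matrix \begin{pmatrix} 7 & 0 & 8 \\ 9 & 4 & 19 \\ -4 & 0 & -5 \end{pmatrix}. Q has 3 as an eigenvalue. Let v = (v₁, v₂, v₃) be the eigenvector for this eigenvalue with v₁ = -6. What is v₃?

Q − 3I = [[4, 0, 8], [9, 1, 19], [-4, 0, -8]].
Solving (Q − 3I)v = 0 gives the eigenspace spanned by (-6, -3, 3).
With v₁ = -6, v = (-6, -3, 3), so v₃ = 3.

3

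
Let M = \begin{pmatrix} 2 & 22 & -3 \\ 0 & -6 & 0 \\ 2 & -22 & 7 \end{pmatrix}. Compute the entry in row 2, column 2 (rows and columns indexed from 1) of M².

Characteristic polynomial: μ^3 - 3μ^2 - 34μ + 120 = (μ - 5)(μ - 4)(μ + 6), so the eigenvalues are -6, 4, 5.
μ=4: eigenvector (3, 0, -2).
μ=-6: eigenvector (-2, 1, 2).
μ=5: eigenvector (-1, 0, 1).
P = [[3, -2, -1], [0, 1, 0], [-2, 2, 1]], D = diag(4, -6, 5), P⁻¹ = [[1, 0, 1], [0, 1, 0], [2, -2, 3]].
M² = P·diag(16, 36, 25)·P⁻¹ = [[-2, -22, -27], [0, 36, 0], [18, 22, 43]].
The requested entry is 36.

36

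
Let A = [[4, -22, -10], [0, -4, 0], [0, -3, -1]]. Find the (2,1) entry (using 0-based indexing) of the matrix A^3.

Characteristic polynomial: r^3 + r^2 - 16r - 16 = (r - 4)(r + 1)(r + 4), so the eigenvalues are -4, -1, 4.
r=4: eigenvector (1, 0, 0).
r=-4: eigenvector (4, 1, 1).
r=-1: eigenvector (2, 0, 1).
P = [[1, 4, 2], [0, 1, 0], [0, 1, 1]], D = diag(4, -4, -1), P⁻¹ = [[1, -2, -2], [0, 1, 0], [0, -1, 1]].
A³ = P·diag(64, -64, -1)·P⁻¹ = [[64, -382, -130], [0, -64, 0], [0, -63, -1]].
The requested entry is -63.

-63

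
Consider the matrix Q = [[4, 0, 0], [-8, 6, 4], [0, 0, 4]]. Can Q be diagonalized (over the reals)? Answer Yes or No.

Yes

Characteristic polynomial: p(μ) = μ^3 - 14μ^2 + 64μ - 96 = (μ - 6)(μ - 4)^2.
μ = 4 has algebraic multiplicity 2; rank(Q − 4I) = 1, so geometric multiplicity = 2.
Every eigenvalue has geometric = algebraic multiplicity, so Q is diagonalizable.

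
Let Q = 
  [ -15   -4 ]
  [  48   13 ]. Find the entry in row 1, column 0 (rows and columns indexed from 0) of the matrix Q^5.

2928

Characteristic polynomial: λ^2 + 2λ - 3 = (λ - 1)(λ + 3), so the eigenvalues are -3, 1.
λ=-3: eigenvector (1, -3).
λ=1: eigenvector (-1, 4).
P = [[1, -1], [-3, 4]], D = diag(-3, 1), P⁻¹ = [[4, 1], [3, 1]].
Q⁵ = P·diag(-243, 1)·P⁻¹ = [[-975, -244], [2928, 733]].
The requested entry is 2928.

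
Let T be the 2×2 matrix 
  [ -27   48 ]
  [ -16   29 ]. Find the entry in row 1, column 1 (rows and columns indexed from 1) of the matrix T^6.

-43959

Characteristic polynomial: r^2 - 2r - 15 = (r - 5)(r + 3), so the eigenvalues are -3, 5.
r=5: eigenvector (-3, -2).
r=-3: eigenvector (2, 1).
P = [[-3, 2], [-2, 1]], D = diag(5, -3), P⁻¹ = [[1, -2], [2, -3]].
T⁶ = P·diag(15625, 729)·P⁻¹ = [[-43959, 89376], [-29792, 60313]].
The requested entry is -43959.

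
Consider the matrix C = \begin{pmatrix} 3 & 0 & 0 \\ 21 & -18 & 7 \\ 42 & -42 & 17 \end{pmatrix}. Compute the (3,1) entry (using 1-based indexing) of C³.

Characteristic polynomial: r^3 - 2r^2 - 15r + 36 = (r - 3)^2(r + 4), so the eigenvalues are -4, 3, 3.
r=3: eigenvector (1, 1, 0).
r=-4: eigenvector (0, 1, 2).
r=3: eigenvector (0, 1, 3).
P = [[1, 0, 0], [1, 1, 1], [0, 2, 3]], D = diag(3, -4, 3), P⁻¹ = [[1, 0, 0], [-3, 3, -1], [2, -2, 1]].
C³ = P·diag(27, -64, 27)·P⁻¹ = [[27, 0, 0], [273, -246, 91], [546, -546, 209]].
The requested entry is 546.

546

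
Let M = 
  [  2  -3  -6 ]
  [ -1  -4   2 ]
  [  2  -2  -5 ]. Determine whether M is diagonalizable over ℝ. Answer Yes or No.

No

Characteristic polynomial: p(λ) = λ^3 + 7λ^2 + 15λ + 9 = (λ + 1)(λ + 3)^2.
λ = -3 has algebraic multiplicity 2; rank(M + 3I) = 2, so geometric multiplicity = 1.
Geometric multiplicity < algebraic multiplicity, so M is not diagonalizable.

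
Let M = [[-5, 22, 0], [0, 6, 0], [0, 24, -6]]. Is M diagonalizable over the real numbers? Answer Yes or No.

Characteristic polynomial: p(λ) = λ^3 + 5λ^2 - 36λ - 180 = (λ - 6)(λ + 5)(λ + 6).
All 3 eigenvalues are distinct, so M is diagonalizable.

Yes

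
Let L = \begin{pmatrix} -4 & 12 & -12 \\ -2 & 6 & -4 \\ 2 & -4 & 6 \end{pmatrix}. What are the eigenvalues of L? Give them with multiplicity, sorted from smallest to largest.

2, 2, 4

Characteristic polynomial: p(r) = r^3 - 8r^2 + 20r - 16 = (r - 4)(r - 2)^2.
Roots (with multiplicity): 2, 2, 4.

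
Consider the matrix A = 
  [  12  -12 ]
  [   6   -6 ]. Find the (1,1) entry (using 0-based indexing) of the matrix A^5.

-7776

Characteristic polynomial: s^2 - 6s = s(s - 6), so the eigenvalues are 0, 6.
s=6: eigenvector (2, 1).
s=0: eigenvector (1, 1).
P = [[2, 1], [1, 1]], D = diag(6, 0), P⁻¹ = [[1, -1], [-1, 2]].
A⁵ = P·diag(7776, 0)·P⁻¹ = [[15552, -15552], [7776, -7776]].
The requested entry is -7776.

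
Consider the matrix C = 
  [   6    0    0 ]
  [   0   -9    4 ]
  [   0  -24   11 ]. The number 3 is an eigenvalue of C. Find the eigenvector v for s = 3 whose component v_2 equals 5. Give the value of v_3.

C − 3I = [[3, 0, 0], [0, -12, 4], [0, -24, 8]].
Solving (C − 3I)v = 0 gives the eigenspace spanned by (0, 5, 15).
With v_2 = 5, v = (0, 5, 15), so v_3 = 15.

15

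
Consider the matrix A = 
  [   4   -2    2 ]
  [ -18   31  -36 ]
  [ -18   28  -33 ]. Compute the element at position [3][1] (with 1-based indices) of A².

18

Characteristic polynomial: t^3 - 2t^2 - 23t + 60 = (t - 4)(t - 3)(t + 5), so the eigenvalues are -5, 3, 4.
t=4: eigenvector (1, -2, -2).
t=-5: eigenvector (0, 1, 1).
t=3: eigenvector (-2, 0, 1).
P = [[1, 0, -2], [-2, 1, 0], [-2, 1, 1]], D = diag(4, -5, 3), P⁻¹ = [[1, -2, 2], [2, -3, 4], [0, -1, 1]].
A² = P·diag(16, 25, 9)·P⁻¹ = [[16, -14, 14], [18, -11, 36], [18, -20, 45]].
The requested entry is 18.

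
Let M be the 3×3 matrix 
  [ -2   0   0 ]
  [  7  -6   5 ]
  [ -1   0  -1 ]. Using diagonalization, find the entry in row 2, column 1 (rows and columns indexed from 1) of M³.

Characteristic polynomial: r^3 + 9r^2 + 20r + 12 = (r + 1)(r + 2)(r + 6), so the eigenvalues are -6, -2, -1.
r=-2: eigenvector (1, 3, 1).
r=-6: eigenvector (0, 1, 0).
r=-1: eigenvector (0, 1, 1).
P = [[1, 0, 0], [3, 1, 1], [1, 0, 1]], D = diag(-2, -6, -1), P⁻¹ = [[1, 0, 0], [-2, 1, -1], [-1, 0, 1]].
M³ = P·diag(-8, -216, -1)·P⁻¹ = [[-8, 0, 0], [409, -216, 215], [-7, 0, -1]].
The requested entry is 409.

409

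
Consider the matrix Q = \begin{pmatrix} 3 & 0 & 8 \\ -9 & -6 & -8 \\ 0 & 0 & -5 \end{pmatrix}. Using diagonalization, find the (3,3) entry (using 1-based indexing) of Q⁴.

625

Characteristic polynomial: s^3 + 8s^2 - 3s - 90 = (s - 3)(s + 5)(s + 6), so the eigenvalues are -6, -5, 3.
s=-5: eigenvector (1, -1, -1).
s=-6: eigenvector (0, 1, 0).
s=3: eigenvector (1, -1, 0).
P = [[1, 0, 1], [-1, 1, -1], [-1, 0, 0]], D = diag(-5, -6, 3), P⁻¹ = [[0, 0, -1], [1, 1, 0], [1, 0, 1]].
Q⁴ = P·diag(625, 1296, 81)·P⁻¹ = [[81, 0, -544], [1215, 1296, 544], [0, 0, 625]].
The requested entry is 625.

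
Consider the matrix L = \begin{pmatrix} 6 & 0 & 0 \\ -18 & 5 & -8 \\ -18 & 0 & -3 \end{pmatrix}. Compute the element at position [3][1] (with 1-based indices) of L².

-54

Characteristic polynomial: μ^3 - 8μ^2 - 3μ + 90 = (μ - 6)(μ - 5)(μ + 3), so the eigenvalues are -3, 5, 6.
μ=6: eigenvector (1, -2, -2).
μ=5: eigenvector (0, 1, 0).
μ=-3: eigenvector (0, 1, 1).
P = [[1, 0, 0], [-2, 1, 1], [-2, 0, 1]], D = diag(6, 5, -3), P⁻¹ = [[1, 0, 0], [0, 1, -1], [2, 0, 1]].
L² = P·diag(36, 25, 9)·P⁻¹ = [[36, 0, 0], [-54, 25, -16], [-54, 0, 9]].
The requested entry is -54.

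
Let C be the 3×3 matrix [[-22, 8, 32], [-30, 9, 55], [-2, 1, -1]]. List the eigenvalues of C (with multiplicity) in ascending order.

-6, -4, -4

Characteristic polynomial: p(μ) = μ^3 + 14μ^2 + 64μ + 96 = (μ + 4)^2(μ + 6).
Roots (with multiplicity): -6, -4, -4.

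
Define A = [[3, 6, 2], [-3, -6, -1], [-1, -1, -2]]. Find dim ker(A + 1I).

A + 1I = [[4, 6, 2], [-3, -5, -1], [-1, -1, -1]].
This matrix has rank 2, so its null space has dimension 3 − 2 = 1.

1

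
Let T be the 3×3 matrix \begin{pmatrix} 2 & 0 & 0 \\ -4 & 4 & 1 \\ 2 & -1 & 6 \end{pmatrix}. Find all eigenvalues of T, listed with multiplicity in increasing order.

Characteristic polynomial: p(λ) = λ^3 - 12λ^2 + 45λ - 50 = (λ - 5)^2(λ - 2).
Roots (with multiplicity): 2, 5, 5.

2, 5, 5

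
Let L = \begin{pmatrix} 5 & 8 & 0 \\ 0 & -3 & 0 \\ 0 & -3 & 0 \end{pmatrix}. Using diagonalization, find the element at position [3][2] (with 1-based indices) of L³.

Characteristic polynomial: t^3 - 2t^2 - 15t = t(t - 5)(t + 3), so the eigenvalues are -3, 0, 5.
t=0: eigenvector (0, 0, 1).
t=-3: eigenvector (-1, 1, 1).
t=5: eigenvector (1, 0, 0).
P = [[0, -1, 1], [0, 1, 0], [1, 1, 0]], D = diag(0, -3, 5), P⁻¹ = [[0, -1, 1], [0, 1, 0], [1, 1, 0]].
L³ = P·diag(0, -27, 125)·P⁻¹ = [[125, 152, 0], [0, -27, 0], [0, -27, 0]].
The requested entry is -27.

-27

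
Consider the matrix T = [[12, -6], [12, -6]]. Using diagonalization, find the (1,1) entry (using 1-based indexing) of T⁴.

2592

Characteristic polynomial: μ^2 - 6μ = μ(μ - 6), so the eigenvalues are 0, 6.
μ=6: eigenvector (1, 1).
μ=0: eigenvector (1, 2).
P = [[1, 1], [1, 2]], D = diag(6, 0), P⁻¹ = [[2, -1], [-1, 1]].
T⁴ = P·diag(1296, 0)·P⁻¹ = [[2592, -1296], [2592, -1296]].
The requested entry is 2592.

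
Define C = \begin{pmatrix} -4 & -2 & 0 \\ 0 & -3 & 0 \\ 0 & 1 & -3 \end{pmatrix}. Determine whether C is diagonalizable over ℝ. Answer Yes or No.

No

Characteristic polynomial: p(s) = s^3 + 10s^2 + 33s + 36 = (s + 3)^2(s + 4).
s = -3 has algebraic multiplicity 2; rank(C + 3I) = 2, so geometric multiplicity = 1.
Geometric multiplicity < algebraic multiplicity, so C is not diagonalizable.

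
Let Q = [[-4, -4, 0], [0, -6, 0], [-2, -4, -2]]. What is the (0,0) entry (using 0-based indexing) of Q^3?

Characteristic polynomial: μ^3 + 12μ^2 + 44μ + 48 = (μ + 2)(μ + 4)(μ + 6), so the eigenvalues are -6, -4, -2.
μ=-6: eigenvector (2, 1, 2).
μ=-2: eigenvector (0, 0, -1).
μ=-4: eigenvector (1, 0, 1).
P = [[2, 0, 1], [1, 0, 0], [2, -1, 1]], D = diag(-6, -2, -4), P⁻¹ = [[0, 1, 0], [1, 0, -1], [1, -2, 0]].
Q³ = P·diag(-216, -8, -64)·P⁻¹ = [[-64, -304, 0], [0, -216, 0], [-56, -304, -8]].
The requested entry is -64.

-64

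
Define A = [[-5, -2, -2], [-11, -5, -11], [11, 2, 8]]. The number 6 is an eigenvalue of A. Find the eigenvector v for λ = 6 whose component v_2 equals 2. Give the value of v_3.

A − 6I = [[-11, -2, -2], [-11, -11, -11], [11, 2, 2]].
Solving (A − 6I)v = 0 gives the eigenspace spanned by (0, 2, -2).
With v_2 = 2, v = (0, 2, -2), so v_3 = -2.

-2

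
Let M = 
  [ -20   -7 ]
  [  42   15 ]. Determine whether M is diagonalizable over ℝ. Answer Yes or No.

Yes

Characteristic polynomial: p(λ) = λ^2 + 5λ - 6 = (λ - 1)(λ + 6).
All 2 eigenvalues are distinct, so M is diagonalizable.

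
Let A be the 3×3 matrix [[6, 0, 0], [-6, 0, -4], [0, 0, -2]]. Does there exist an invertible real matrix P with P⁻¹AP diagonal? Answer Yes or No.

Characteristic polynomial: p(t) = t^3 - 4t^2 - 12t = t(t - 6)(t + 2).
All 3 eigenvalues are distinct, so A is diagonalizable.

Yes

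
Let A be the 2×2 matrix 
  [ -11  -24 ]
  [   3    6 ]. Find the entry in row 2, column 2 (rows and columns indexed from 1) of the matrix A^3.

144

Characteristic polynomial: t^2 + 5t + 6 = (t + 2)(t + 3), so the eigenvalues are -3, -2.
t=-3: eigenvector (-3, 1).
t=-2: eigenvector (-8, 3).
P = [[-3, -8], [1, 3]], D = diag(-3, -2), P⁻¹ = [[-3, -8], [1, 3]].
A³ = P·diag(-27, -8)·P⁻¹ = [[-179, -456], [57, 144]].
The requested entry is 144.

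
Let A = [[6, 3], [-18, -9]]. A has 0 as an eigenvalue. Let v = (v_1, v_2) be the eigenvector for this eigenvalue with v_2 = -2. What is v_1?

1

A = [[6, 3], [-18, -9]].
Solving (A)v = 0 gives the eigenspace spanned by (1, -2).
With v_2 = -2, v = (1, -2), so v_1 = 1.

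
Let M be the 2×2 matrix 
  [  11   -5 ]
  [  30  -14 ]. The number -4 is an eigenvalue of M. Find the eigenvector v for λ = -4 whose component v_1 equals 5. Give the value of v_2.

M + 4I = [[15, -5], [30, -10]].
Solving (M + 4I)v = 0 gives the eigenspace spanned by (5, 15).
With v_1 = 5, v = (5, 15), so v_2 = 15.

15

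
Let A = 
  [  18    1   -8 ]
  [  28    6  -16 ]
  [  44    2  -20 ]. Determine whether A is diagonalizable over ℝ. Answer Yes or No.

Characteristic polynomial: p(s) = s^3 - 4s^2 - 16s + 64 = (s - 4)^2(s + 4).
s = 4 has algebraic multiplicity 2; rank(A − 4I) = 2, so geometric multiplicity = 1.
Geometric multiplicity < algebraic multiplicity, so A is not diagonalizable.

No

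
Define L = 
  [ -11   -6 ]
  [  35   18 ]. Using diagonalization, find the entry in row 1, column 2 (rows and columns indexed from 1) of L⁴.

-1050

Characteristic polynomial: s^2 - 7s + 12 = (s - 4)(s - 3), so the eigenvalues are 3, 4.
s=4: eigenvector (2, -5).
s=3: eigenvector (-3, 7).
P = [[2, -3], [-5, 7]], D = diag(4, 3), P⁻¹ = [[-7, -3], [-5, -2]].
L⁴ = P·diag(256, 81)·P⁻¹ = [[-2369, -1050], [6125, 2706]].
The requested entry is -1050.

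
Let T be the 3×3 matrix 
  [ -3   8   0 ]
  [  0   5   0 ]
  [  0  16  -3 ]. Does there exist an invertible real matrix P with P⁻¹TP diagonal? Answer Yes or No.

Characteristic polynomial: p(μ) = μ^3 + μ^2 - 21μ - 45 = (μ - 5)(μ + 3)^2.
μ = -3 has algebraic multiplicity 2; rank(T + 3I) = 1, so geometric multiplicity = 2.
Every eigenvalue has geometric = algebraic multiplicity, so T is diagonalizable.

Yes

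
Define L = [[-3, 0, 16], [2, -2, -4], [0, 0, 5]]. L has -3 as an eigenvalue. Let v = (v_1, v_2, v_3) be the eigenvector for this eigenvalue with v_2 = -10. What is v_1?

L + 3I = [[0, 0, 16], [2, 1, -4], [0, 0, 8]].
Solving (L + 3I)v = 0 gives the eigenspace spanned by (5, -10, 0).
With v_2 = -10, v = (5, -10, 0), so v_1 = 5.

5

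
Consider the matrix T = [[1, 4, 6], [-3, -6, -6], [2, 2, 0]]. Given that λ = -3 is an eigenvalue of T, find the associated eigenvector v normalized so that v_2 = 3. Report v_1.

-3

T + 3I = [[4, 4, 6], [-3, -3, -6], [2, 2, 3]].
Solving (T + 3I)v = 0 gives the eigenspace spanned by (-3, 3, 0).
With v_2 = 3, v = (-3, 3, 0), so v_1 = -3.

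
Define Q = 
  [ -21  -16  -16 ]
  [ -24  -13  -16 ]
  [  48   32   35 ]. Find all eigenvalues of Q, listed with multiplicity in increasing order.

-5, 3, 3

Characteristic polynomial: p(λ) = λ^3 - λ^2 - 21λ + 45 = (λ - 3)^2(λ + 5).
Roots (with multiplicity): -5, 3, 3.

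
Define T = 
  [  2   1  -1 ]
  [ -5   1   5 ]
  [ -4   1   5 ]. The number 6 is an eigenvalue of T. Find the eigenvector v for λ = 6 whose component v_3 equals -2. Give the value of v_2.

-2

T − 6I = [[-4, 1, -1], [-5, -5, 5], [-4, 1, -1]].
Solving (T − 6I)v = 0 gives the eigenspace spanned by (0, -2, -2).
With v_3 = -2, v = (0, -2, -2), so v_2 = -2.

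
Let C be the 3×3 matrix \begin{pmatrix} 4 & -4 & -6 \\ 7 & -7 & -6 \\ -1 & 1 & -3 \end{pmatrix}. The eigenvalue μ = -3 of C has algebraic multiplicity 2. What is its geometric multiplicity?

1

C + 3I = [[7, -4, -6], [7, -4, -6], [-1, 1, 0]].
This matrix has rank 2, so its null space has dimension 3 − 2 = 1.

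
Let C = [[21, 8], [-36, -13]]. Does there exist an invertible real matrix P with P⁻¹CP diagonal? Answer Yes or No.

Characteristic polynomial: p(r) = r^2 - 8r + 15 = (r - 5)(r - 3).
All 2 eigenvalues are distinct, so C is diagonalizable.

Yes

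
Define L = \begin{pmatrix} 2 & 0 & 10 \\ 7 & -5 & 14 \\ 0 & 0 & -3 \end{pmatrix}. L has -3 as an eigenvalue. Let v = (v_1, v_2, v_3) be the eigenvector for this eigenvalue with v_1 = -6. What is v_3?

3

L + 3I = [[5, 0, 10], [7, -2, 14], [0, 0, 0]].
Solving (L + 3I)v = 0 gives the eigenspace spanned by (-6, 0, 3).
With v_1 = -6, v = (-6, 0, 3), so v_3 = 3.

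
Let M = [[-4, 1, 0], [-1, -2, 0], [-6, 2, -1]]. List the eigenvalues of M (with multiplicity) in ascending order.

-3, -3, -1

Characteristic polynomial: p(s) = s^3 + 7s^2 + 15s + 9 = (s + 1)(s + 3)^2.
Roots (with multiplicity): -3, -3, -1.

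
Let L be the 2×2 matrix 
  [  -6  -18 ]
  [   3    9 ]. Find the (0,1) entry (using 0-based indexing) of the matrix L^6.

Characteristic polynomial: t^2 - 3t = t(t - 3), so the eigenvalues are 0, 3.
t=3: eigenvector (-2, 1).
t=0: eigenvector (3, -1).
P = [[-2, 3], [1, -1]], D = diag(3, 0), P⁻¹ = [[1, 3], [1, 2]].
L⁶ = P·diag(729, 0)·P⁻¹ = [[-1458, -4374], [729, 2187]].
The requested entry is -4374.

-4374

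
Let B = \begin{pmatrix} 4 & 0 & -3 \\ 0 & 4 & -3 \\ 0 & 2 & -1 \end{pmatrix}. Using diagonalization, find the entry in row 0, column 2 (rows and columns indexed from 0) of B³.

Characteristic polynomial: λ^3 - 7λ^2 + 14λ - 8 = (λ - 4)(λ - 2)(λ - 1), so the eigenvalues are 1, 2, 4.
λ=2: eigenvector (3, 3, 2).
λ=4: eigenvector (1, 0, 0).
λ=1: eigenvector (1, 1, 1).
P = [[3, 1, 1], [3, 0, 1], [2, 0, 1]], D = diag(2, 4, 1), P⁻¹ = [[0, 1, -1], [1, -1, 0], [0, -2, 3]].
B³ = P·diag(8, 64, 1)·P⁻¹ = [[64, -42, -21], [0, 22, -21], [0, 14, -13]].
The requested entry is -21.

-21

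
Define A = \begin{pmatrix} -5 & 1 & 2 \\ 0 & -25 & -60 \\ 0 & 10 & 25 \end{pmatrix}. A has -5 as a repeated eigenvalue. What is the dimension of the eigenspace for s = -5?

A + 5I = [[0, 1, 2], [0, -20, -60], [0, 10, 30]].
This matrix has rank 2, so its null space has dimension 3 − 2 = 1.

1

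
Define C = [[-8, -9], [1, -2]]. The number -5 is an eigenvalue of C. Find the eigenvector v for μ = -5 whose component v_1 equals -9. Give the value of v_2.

3

C + 5I = [[-3, -9], [1, 3]].
Solving (C + 5I)v = 0 gives the eigenspace spanned by (-9, 3).
With v_1 = -9, v = (-9, 3), so v_2 = 3.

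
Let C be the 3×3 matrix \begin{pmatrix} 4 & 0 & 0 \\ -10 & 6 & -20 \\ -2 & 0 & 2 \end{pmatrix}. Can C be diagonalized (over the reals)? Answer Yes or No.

Yes

Characteristic polynomial: p(μ) = μ^3 - 12μ^2 + 44μ - 48 = (μ - 6)(μ - 4)(μ - 2).
All 3 eigenvalues are distinct, so C is diagonalizable.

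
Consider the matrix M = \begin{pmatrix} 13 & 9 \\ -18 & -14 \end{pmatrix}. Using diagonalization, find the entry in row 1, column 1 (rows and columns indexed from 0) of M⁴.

Characteristic polynomial: λ^2 + λ - 20 = (λ - 4)(λ + 5), so the eigenvalues are -5, 4.
λ=-5: eigenvector (1, -2).
λ=4: eigenvector (1, -1).
P = [[1, 1], [-2, -1]], D = diag(-5, 4), P⁻¹ = [[-1, -1], [2, 1]].
M⁴ = P·diag(625, 256)·P⁻¹ = [[-113, -369], [738, 994]].
The requested entry is 994.

994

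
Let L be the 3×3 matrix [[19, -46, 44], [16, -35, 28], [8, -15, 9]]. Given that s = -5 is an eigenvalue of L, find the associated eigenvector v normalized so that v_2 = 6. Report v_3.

L + 5I = [[24, -46, 44], [16, -30, 28], [8, -15, 14]].
Solving (L + 5I)v = 0 gives the eigenspace spanned by (6, 6, 3).
With v_2 = 6, v = (6, 6, 3), so v_3 = 3.

3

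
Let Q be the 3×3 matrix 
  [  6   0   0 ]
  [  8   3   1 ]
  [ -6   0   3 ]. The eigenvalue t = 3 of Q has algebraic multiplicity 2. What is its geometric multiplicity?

1

Q − 3I = [[3, 0, 0], [8, 0, 1], [-6, 0, 0]].
This matrix has rank 2, so its null space has dimension 3 − 2 = 1.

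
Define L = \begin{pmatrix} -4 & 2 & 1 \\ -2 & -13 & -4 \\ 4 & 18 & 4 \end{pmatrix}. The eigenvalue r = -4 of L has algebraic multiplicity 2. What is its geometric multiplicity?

1

L + 4I = [[0, 2, 1], [-2, -9, -4], [4, 18, 8]].
This matrix has rank 2, so its null space has dimension 3 − 2 = 1.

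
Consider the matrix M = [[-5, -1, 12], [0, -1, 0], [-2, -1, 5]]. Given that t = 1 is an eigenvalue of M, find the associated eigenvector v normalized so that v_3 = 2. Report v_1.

M − 1I = [[-6, -1, 12], [0, -2, 0], [-2, -1, 4]].
Solving (M − 1I)v = 0 gives the eigenspace spanned by (4, 0, 2).
With v_3 = 2, v = (4, 0, 2), so v_1 = 4.

4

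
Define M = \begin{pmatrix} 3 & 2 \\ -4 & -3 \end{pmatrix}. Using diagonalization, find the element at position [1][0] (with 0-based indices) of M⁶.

Characteristic polynomial: t^2 - 1 = (t - 1)(t + 1), so the eigenvalues are -1, 1.
t=-1: eigenvector (-1, 2).
t=1: eigenvector (-1, 1).
P = [[-1, -1], [2, 1]], D = diag(-1, 1), P⁻¹ = [[1, 1], [-2, -1]].
M⁶ = P·diag(1, 1)·P⁻¹ = [[1, 0], [0, 1]].
The requested entry is 0.

0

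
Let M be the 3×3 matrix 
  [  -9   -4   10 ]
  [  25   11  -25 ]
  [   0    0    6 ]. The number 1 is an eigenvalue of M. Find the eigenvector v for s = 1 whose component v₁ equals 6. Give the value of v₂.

M − 1I = [[-10, -4, 10], [25, 10, -25], [0, 0, 5]].
Solving (M − 1I)v = 0 gives the eigenspace spanned by (6, -15, 0).
With v₁ = 6, v = (6, -15, 0), so v₂ = -15.

-15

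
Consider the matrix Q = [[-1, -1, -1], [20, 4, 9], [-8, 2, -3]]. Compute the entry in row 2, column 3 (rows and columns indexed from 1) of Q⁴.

Characteristic polynomial: s^3 - 19s + 30 = (s - 3)(s - 2)(s + 5), so the eigenvalues are -5, 2, 3.
s=3: eigenvector (1, -2, -2).
s=2: eigenvector (1, -1, -2).
s=-5: eigenvector (0, -1, 1).
P = [[1, 1, 0], [-2, -1, -1], [-2, -2, 1]], D = diag(3, 2, -5), P⁻¹ = [[-3, -1, -1], [4, 1, 1], [2, 0, 1]].
Q⁴ = P·diag(81, 16, 625)·P⁻¹ = [[-179, -65, -65], [-828, 146, -479], [1608, 130, 755]].
The requested entry is -479.

-479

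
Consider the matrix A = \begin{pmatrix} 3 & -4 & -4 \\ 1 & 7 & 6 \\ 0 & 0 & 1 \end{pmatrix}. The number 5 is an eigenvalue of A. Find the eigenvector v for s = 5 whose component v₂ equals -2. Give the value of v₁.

A − 5I = [[-2, -4, -4], [1, 2, 6], [0, 0, -4]].
Solving (A − 5I)v = 0 gives the eigenspace spanned by (4, -2, 0).
With v₂ = -2, v = (4, -2, 0), so v₁ = 4.

4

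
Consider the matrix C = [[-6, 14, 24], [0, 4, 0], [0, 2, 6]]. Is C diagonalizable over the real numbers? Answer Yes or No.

Characteristic polynomial: p(s) = s^3 - 4s^2 - 36s + 144 = (s - 6)(s - 4)(s + 6).
All 3 eigenvalues are distinct, so C is diagonalizable.

Yes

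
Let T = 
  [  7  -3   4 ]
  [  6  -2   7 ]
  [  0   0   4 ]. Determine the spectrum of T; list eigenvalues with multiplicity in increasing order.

Characteristic polynomial: p(λ) = λ^3 - 9λ^2 + 24λ - 16 = (λ - 4)^2(λ - 1).
Roots (with multiplicity): 1, 4, 4.

1, 4, 4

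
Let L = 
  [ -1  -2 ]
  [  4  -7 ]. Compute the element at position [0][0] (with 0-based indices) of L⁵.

Characteristic polynomial: μ^2 + 8μ + 15 = (μ + 3)(μ + 5), so the eigenvalues are -5, -3.
μ=-3: eigenvector (1, 1).
μ=-5: eigenvector (1, 2).
P = [[1, 1], [1, 2]], D = diag(-3, -5), P⁻¹ = [[2, -1], [-1, 1]].
L⁵ = P·diag(-243, -3125)·P⁻¹ = [[2639, -2882], [5764, -6007]].
The requested entry is 2639.

2639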